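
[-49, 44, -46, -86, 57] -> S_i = Random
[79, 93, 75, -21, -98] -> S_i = Random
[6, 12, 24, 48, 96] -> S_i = 6*2^i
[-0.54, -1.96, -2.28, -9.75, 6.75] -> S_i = Random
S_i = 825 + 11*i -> [825, 836, 847, 858, 869]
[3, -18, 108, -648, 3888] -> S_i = 3*-6^i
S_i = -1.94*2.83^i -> [-1.94, -5.49, -15.54, -43.97, -124.44]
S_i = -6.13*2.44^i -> [-6.13, -14.96, -36.5, -89.05, -217.28]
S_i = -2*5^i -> [-2, -10, -50, -250, -1250]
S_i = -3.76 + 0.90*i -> [-3.76, -2.86, -1.96, -1.06, -0.16]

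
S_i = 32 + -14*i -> [32, 18, 4, -10, -24]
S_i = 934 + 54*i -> [934, 988, 1042, 1096, 1150]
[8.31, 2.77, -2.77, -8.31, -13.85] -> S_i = 8.31 + -5.54*i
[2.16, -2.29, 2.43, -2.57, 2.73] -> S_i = 2.16*(-1.06)^i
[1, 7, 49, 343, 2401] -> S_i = 1*7^i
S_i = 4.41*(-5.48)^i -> [4.41, -24.17, 132.43, -725.74, 3977.05]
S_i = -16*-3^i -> [-16, 48, -144, 432, -1296]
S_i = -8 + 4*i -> [-8, -4, 0, 4, 8]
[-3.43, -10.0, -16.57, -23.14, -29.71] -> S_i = -3.43 + -6.57*i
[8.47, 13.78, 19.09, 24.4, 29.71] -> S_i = 8.47 + 5.31*i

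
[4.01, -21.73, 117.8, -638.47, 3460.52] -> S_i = 4.01*(-5.42)^i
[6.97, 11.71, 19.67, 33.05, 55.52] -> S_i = 6.97*1.68^i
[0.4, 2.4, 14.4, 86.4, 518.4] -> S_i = 0.40*6.00^i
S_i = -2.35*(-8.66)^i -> [-2.35, 20.35, -176.24, 1526.24, -13217.2]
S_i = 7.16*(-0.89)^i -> [7.16, -6.37, 5.67, -5.05, 4.49]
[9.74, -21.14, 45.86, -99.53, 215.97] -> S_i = 9.74*(-2.17)^i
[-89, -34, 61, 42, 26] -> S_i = Random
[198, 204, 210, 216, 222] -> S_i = 198 + 6*i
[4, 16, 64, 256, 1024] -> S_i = 4*4^i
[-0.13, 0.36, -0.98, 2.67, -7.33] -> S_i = -0.13*(-2.74)^i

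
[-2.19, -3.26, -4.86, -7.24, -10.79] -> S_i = -2.19*1.49^i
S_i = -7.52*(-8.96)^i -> [-7.52, 67.38, -603.72, 5409.31, -48467.42]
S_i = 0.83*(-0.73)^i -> [0.83, -0.61, 0.44, -0.32, 0.24]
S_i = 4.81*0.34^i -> [4.81, 1.64, 0.56, 0.19, 0.06]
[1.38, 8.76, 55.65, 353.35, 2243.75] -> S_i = 1.38*6.35^i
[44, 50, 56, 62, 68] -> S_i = 44 + 6*i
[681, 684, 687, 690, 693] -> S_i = 681 + 3*i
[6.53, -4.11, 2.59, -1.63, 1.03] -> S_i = 6.53*(-0.63)^i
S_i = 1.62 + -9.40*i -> [1.62, -7.78, -17.18, -26.58, -35.98]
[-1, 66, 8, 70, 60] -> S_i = Random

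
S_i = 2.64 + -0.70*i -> [2.64, 1.94, 1.24, 0.54, -0.16]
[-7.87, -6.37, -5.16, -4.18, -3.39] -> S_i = -7.87*0.81^i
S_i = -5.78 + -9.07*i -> [-5.78, -14.85, -23.92, -32.99, -42.06]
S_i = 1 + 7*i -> [1, 8, 15, 22, 29]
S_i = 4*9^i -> [4, 36, 324, 2916, 26244]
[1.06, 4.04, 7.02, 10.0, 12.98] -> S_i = 1.06 + 2.98*i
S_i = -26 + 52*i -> [-26, 26, 78, 130, 182]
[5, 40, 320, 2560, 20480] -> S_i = 5*8^i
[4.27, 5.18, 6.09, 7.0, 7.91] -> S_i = 4.27 + 0.91*i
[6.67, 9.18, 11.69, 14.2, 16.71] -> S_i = 6.67 + 2.51*i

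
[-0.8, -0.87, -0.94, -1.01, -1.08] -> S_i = -0.80 + -0.07*i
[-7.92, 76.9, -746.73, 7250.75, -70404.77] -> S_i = -7.92*(-9.71)^i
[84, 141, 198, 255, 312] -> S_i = 84 + 57*i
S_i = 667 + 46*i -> [667, 713, 759, 805, 851]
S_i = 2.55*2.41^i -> [2.55, 6.15, 14.81, 35.69, 86.02]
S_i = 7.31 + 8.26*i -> [7.31, 15.57, 23.83, 32.09, 40.35]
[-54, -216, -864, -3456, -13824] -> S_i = -54*4^i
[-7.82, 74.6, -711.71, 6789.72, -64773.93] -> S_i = -7.82*(-9.54)^i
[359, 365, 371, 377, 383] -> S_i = 359 + 6*i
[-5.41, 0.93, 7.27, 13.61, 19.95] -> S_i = -5.41 + 6.34*i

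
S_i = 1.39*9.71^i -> [1.39, 13.5, 131.05, 1272.54, 12356.39]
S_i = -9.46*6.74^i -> [-9.46, -63.76, -429.75, -2896.48, -19522.29]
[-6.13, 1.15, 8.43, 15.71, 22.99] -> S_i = -6.13 + 7.28*i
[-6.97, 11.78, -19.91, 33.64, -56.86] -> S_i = -6.97*(-1.69)^i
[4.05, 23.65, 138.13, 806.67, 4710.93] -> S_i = 4.05*5.84^i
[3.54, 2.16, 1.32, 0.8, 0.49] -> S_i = 3.54*0.61^i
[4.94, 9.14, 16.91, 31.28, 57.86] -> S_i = 4.94*1.85^i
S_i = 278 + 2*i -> [278, 280, 282, 284, 286]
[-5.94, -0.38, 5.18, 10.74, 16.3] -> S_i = -5.94 + 5.56*i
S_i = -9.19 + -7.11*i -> [-9.19, -16.3, -23.41, -30.52, -37.63]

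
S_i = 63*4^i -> [63, 252, 1008, 4032, 16128]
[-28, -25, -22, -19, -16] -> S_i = -28 + 3*i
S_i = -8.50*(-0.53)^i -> [-8.5, 4.5, -2.39, 1.27, -0.67]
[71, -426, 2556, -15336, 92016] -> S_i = 71*-6^i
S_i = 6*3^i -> [6, 18, 54, 162, 486]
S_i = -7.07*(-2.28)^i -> [-7.07, 16.12, -36.75, 83.8, -191.06]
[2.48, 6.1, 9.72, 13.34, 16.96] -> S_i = 2.48 + 3.62*i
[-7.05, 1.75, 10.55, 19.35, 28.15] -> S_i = -7.05 + 8.80*i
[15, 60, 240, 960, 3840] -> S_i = 15*4^i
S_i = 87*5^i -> [87, 435, 2175, 10875, 54375]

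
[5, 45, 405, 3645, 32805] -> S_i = 5*9^i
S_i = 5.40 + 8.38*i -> [5.4, 13.78, 22.16, 30.54, 38.92]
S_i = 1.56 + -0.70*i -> [1.56, 0.86, 0.16, -0.54, -1.24]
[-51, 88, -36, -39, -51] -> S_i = Random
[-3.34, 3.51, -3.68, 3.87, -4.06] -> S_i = -3.34*(-1.05)^i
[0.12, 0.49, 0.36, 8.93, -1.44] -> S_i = Random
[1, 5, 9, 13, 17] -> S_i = 1 + 4*i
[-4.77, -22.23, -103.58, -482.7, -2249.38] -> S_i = -4.77*4.66^i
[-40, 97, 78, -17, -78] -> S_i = Random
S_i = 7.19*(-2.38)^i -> [7.19, -17.11, 40.73, -96.93, 230.69]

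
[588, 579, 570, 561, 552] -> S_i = 588 + -9*i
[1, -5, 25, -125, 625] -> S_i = 1*-5^i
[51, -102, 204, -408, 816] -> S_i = 51*-2^i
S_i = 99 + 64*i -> [99, 163, 227, 291, 355]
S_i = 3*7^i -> [3, 21, 147, 1029, 7203]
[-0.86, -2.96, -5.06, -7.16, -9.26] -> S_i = -0.86 + -2.10*i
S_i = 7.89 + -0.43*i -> [7.89, 7.46, 7.03, 6.6, 6.17]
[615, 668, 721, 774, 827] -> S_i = 615 + 53*i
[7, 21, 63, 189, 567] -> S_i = 7*3^i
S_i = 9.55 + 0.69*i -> [9.55, 10.24, 10.93, 11.62, 12.31]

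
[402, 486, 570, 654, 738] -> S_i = 402 + 84*i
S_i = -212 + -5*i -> [-212, -217, -222, -227, -232]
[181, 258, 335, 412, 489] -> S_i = 181 + 77*i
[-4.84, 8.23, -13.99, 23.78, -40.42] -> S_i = -4.84*(-1.70)^i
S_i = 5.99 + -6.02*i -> [5.99, -0.03, -6.05, -12.07, -18.09]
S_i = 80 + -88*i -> [80, -8, -96, -184, -272]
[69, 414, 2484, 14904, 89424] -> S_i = 69*6^i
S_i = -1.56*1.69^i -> [-1.56, -2.64, -4.46, -7.53, -12.73]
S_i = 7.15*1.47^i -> [7.15, 10.51, 15.45, 22.71, 33.39]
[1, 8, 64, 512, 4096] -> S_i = 1*8^i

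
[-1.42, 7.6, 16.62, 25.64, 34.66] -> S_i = -1.42 + 9.02*i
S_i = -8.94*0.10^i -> [-8.94, -0.89, -0.09, -0.01, -0.0]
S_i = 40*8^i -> [40, 320, 2560, 20480, 163840]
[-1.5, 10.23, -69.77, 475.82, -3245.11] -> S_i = -1.50*(-6.82)^i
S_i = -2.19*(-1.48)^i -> [-2.19, 3.24, -4.8, 7.1, -10.51]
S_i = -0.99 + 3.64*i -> [-0.99, 2.65, 6.29, 9.93, 13.57]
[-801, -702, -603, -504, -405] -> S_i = -801 + 99*i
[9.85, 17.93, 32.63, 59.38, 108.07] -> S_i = 9.85*1.82^i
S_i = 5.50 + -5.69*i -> [5.5, -0.19, -5.88, -11.57, -17.26]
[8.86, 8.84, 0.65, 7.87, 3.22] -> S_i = Random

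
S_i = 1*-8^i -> [1, -8, 64, -512, 4096]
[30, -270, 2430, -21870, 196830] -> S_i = 30*-9^i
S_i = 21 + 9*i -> [21, 30, 39, 48, 57]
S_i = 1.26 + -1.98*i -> [1.26, -0.72, -2.7, -4.68, -6.66]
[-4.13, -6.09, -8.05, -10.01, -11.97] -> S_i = -4.13 + -1.96*i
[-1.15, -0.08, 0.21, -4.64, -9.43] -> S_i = Random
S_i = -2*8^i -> [-2, -16, -128, -1024, -8192]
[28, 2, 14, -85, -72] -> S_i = Random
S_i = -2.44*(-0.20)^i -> [-2.44, 0.49, -0.1, 0.02, -0.0]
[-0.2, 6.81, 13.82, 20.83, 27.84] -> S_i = -0.20 + 7.01*i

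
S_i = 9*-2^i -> [9, -18, 36, -72, 144]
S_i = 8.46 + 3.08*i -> [8.46, 11.54, 14.62, 17.7, 20.78]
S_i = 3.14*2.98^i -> [3.14, 9.36, 27.88, 83.1, 247.63]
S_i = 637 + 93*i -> [637, 730, 823, 916, 1009]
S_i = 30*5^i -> [30, 150, 750, 3750, 18750]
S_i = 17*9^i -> [17, 153, 1377, 12393, 111537]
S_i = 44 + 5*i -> [44, 49, 54, 59, 64]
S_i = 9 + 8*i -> [9, 17, 25, 33, 41]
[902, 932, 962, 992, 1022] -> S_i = 902 + 30*i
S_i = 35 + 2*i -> [35, 37, 39, 41, 43]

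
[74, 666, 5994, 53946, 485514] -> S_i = 74*9^i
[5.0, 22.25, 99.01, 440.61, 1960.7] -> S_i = 5.00*4.45^i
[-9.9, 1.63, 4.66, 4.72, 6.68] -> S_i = Random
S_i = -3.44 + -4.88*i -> [-3.44, -8.32, -13.2, -18.08, -22.96]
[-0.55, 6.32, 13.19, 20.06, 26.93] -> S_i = -0.55 + 6.87*i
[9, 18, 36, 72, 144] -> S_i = 9*2^i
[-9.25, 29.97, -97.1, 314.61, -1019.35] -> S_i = -9.25*(-3.24)^i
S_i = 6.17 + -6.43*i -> [6.17, -0.26, -6.69, -13.12, -19.55]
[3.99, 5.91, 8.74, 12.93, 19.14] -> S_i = 3.99*1.48^i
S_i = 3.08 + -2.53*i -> [3.08, 0.55, -1.98, -4.51, -7.04]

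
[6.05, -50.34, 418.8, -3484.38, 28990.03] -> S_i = 6.05*(-8.32)^i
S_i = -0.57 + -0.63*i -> [-0.57, -1.2, -1.83, -2.46, -3.09]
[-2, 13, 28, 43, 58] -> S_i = -2 + 15*i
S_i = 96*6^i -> [96, 576, 3456, 20736, 124416]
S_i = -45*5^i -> [-45, -225, -1125, -5625, -28125]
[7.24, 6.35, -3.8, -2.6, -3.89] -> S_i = Random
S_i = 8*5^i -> [8, 40, 200, 1000, 5000]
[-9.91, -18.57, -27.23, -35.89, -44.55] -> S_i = -9.91 + -8.66*i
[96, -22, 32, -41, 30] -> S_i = Random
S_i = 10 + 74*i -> [10, 84, 158, 232, 306]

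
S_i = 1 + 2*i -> [1, 3, 5, 7, 9]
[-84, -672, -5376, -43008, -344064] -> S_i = -84*8^i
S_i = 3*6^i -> [3, 18, 108, 648, 3888]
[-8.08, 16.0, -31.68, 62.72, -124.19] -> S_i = -8.08*(-1.98)^i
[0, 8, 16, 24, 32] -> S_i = 0 + 8*i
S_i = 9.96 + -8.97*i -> [9.96, 0.99, -7.98, -16.95, -25.92]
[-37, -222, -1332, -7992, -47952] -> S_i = -37*6^i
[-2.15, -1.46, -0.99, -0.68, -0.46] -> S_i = -2.15*0.68^i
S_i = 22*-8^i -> [22, -176, 1408, -11264, 90112]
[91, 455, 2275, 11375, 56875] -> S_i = 91*5^i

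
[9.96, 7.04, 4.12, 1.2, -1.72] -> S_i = 9.96 + -2.92*i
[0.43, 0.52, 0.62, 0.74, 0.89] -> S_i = 0.43*1.20^i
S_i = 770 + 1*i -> [770, 771, 772, 773, 774]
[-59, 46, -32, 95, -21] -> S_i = Random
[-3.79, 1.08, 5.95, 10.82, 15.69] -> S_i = -3.79 + 4.87*i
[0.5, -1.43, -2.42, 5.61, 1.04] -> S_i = Random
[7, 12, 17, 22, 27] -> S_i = 7 + 5*i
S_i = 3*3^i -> [3, 9, 27, 81, 243]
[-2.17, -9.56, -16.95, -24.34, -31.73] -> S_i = -2.17 + -7.39*i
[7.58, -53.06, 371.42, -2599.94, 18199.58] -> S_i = 7.58*(-7.00)^i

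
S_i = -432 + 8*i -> [-432, -424, -416, -408, -400]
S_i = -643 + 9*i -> [-643, -634, -625, -616, -607]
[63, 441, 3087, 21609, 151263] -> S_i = 63*7^i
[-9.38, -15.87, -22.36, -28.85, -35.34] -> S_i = -9.38 + -6.49*i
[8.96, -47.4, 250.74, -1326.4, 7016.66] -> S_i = 8.96*(-5.29)^i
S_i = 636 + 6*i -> [636, 642, 648, 654, 660]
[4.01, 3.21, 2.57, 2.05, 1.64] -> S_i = 4.01*0.80^i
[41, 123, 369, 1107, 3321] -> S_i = 41*3^i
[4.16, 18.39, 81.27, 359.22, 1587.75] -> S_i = 4.16*4.42^i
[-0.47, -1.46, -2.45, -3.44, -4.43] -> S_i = -0.47 + -0.99*i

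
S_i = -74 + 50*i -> [-74, -24, 26, 76, 126]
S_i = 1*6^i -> [1, 6, 36, 216, 1296]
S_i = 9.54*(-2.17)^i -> [9.54, -20.7, 44.92, -97.48, 211.54]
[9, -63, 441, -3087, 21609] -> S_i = 9*-7^i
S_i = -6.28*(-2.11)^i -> [-6.28, 13.25, -27.96, 58.99, -124.48]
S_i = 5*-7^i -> [5, -35, 245, -1715, 12005]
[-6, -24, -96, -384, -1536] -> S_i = -6*4^i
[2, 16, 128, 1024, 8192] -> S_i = 2*8^i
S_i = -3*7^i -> [-3, -21, -147, -1029, -7203]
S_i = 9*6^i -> [9, 54, 324, 1944, 11664]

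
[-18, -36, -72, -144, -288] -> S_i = -18*2^i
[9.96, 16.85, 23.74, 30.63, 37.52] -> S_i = 9.96 + 6.89*i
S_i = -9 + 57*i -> [-9, 48, 105, 162, 219]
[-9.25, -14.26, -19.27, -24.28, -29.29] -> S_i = -9.25 + -5.01*i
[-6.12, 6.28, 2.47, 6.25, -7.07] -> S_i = Random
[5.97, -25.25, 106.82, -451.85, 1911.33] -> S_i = 5.97*(-4.23)^i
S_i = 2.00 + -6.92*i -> [2.0, -4.92, -11.84, -18.76, -25.68]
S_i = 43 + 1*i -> [43, 44, 45, 46, 47]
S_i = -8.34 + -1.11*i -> [-8.34, -9.45, -10.56, -11.67, -12.78]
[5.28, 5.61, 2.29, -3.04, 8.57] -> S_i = Random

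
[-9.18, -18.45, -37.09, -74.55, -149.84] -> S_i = -9.18*2.01^i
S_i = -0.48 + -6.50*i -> [-0.48, -6.98, -13.48, -19.98, -26.48]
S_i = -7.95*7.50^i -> [-7.95, -59.62, -447.19, -3353.91, -25154.3]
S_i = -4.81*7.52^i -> [-4.81, -36.17, -272.01, -2045.5, -15382.13]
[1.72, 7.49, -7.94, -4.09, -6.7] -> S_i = Random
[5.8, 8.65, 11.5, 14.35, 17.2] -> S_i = 5.80 + 2.85*i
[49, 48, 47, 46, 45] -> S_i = 49 + -1*i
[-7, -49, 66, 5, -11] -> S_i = Random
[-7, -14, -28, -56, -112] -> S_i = -7*2^i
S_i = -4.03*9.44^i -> [-4.03, -38.04, -359.13, -3390.17, -32003.17]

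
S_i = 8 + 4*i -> [8, 12, 16, 20, 24]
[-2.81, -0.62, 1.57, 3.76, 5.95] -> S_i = -2.81 + 2.19*i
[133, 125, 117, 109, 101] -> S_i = 133 + -8*i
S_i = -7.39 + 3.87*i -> [-7.39, -3.52, 0.35, 4.22, 8.09]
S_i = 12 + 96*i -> [12, 108, 204, 300, 396]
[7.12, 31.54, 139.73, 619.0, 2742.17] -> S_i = 7.12*4.43^i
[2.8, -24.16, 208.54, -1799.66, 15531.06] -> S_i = 2.80*(-8.63)^i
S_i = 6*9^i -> [6, 54, 486, 4374, 39366]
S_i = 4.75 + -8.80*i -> [4.75, -4.05, -12.85, -21.65, -30.45]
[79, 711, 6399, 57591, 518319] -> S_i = 79*9^i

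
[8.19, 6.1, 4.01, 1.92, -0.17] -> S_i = 8.19 + -2.09*i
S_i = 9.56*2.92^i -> [9.56, 27.92, 81.51, 238.02, 695.01]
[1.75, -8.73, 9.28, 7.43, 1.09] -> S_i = Random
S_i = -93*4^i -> [-93, -372, -1488, -5952, -23808]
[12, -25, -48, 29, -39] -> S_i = Random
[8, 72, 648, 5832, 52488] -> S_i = 8*9^i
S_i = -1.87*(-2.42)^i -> [-1.87, 4.53, -10.95, 26.5, -64.14]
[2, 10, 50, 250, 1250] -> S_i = 2*5^i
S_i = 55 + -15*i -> [55, 40, 25, 10, -5]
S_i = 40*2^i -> [40, 80, 160, 320, 640]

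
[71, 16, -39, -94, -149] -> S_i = 71 + -55*i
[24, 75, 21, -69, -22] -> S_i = Random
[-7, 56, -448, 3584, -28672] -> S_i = -7*-8^i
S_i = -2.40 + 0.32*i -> [-2.4, -2.08, -1.76, -1.44, -1.12]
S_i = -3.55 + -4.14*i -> [-3.55, -7.69, -11.83, -15.97, -20.11]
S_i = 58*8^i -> [58, 464, 3712, 29696, 237568]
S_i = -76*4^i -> [-76, -304, -1216, -4864, -19456]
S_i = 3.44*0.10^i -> [3.44, 0.34, 0.03, 0.0, 0.0]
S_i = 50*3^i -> [50, 150, 450, 1350, 4050]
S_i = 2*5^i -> [2, 10, 50, 250, 1250]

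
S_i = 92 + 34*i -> [92, 126, 160, 194, 228]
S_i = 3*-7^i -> [3, -21, 147, -1029, 7203]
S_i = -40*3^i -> [-40, -120, -360, -1080, -3240]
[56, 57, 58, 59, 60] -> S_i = 56 + 1*i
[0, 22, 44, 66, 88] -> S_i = 0 + 22*i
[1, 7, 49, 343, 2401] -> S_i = 1*7^i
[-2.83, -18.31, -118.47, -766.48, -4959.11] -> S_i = -2.83*6.47^i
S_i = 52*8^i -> [52, 416, 3328, 26624, 212992]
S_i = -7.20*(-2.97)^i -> [-7.2, 21.38, -63.51, 188.63, -560.22]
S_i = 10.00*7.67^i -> [10.0, 76.7, 588.29, 4512.18, 34608.39]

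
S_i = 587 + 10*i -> [587, 597, 607, 617, 627]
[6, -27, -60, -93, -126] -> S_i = 6 + -33*i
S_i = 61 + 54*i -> [61, 115, 169, 223, 277]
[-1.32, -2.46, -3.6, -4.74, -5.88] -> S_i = -1.32 + -1.14*i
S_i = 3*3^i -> [3, 9, 27, 81, 243]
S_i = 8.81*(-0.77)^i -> [8.81, -6.78, 5.22, -4.02, 3.1]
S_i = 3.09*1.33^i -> [3.09, 4.11, 5.47, 7.27, 9.67]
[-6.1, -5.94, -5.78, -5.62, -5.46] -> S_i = -6.10 + 0.16*i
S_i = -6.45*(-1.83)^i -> [-6.45, 11.8, -21.6, 39.53, -72.34]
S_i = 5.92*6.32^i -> [5.92, 37.41, 236.46, 1494.42, 9444.74]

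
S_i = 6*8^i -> [6, 48, 384, 3072, 24576]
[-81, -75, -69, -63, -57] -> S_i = -81 + 6*i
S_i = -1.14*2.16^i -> [-1.14, -2.46, -5.32, -11.49, -24.82]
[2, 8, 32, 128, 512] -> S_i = 2*4^i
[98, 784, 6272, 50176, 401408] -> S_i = 98*8^i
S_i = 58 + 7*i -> [58, 65, 72, 79, 86]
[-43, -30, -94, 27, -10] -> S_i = Random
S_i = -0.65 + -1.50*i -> [-0.65, -2.15, -3.65, -5.15, -6.65]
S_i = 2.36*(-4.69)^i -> [2.36, -11.07, 51.91, -243.46, 1141.84]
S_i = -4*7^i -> [-4, -28, -196, -1372, -9604]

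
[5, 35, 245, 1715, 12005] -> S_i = 5*7^i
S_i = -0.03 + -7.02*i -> [-0.03, -7.05, -14.07, -21.09, -28.11]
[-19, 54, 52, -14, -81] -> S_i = Random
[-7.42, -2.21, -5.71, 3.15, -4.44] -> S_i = Random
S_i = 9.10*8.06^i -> [9.1, 73.35, 591.17, 4764.82, 38404.45]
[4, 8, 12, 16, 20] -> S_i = 4 + 4*i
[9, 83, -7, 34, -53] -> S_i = Random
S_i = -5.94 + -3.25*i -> [-5.94, -9.19, -12.44, -15.69, -18.94]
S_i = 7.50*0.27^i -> [7.5, 2.03, 0.55, 0.15, 0.04]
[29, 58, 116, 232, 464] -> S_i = 29*2^i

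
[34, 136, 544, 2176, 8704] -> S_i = 34*4^i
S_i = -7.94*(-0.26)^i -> [-7.94, 2.06, -0.54, 0.14, -0.04]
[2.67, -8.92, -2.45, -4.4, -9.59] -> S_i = Random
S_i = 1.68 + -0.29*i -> [1.68, 1.39, 1.1, 0.81, 0.52]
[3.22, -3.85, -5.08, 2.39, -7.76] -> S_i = Random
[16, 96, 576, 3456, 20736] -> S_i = 16*6^i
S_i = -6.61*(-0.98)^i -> [-6.61, 6.48, -6.35, 6.22, -6.1]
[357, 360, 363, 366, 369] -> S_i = 357 + 3*i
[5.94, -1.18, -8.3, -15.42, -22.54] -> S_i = 5.94 + -7.12*i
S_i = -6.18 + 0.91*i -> [-6.18, -5.27, -4.36, -3.45, -2.54]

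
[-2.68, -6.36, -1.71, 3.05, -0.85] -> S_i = Random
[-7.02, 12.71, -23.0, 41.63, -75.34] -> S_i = -7.02*(-1.81)^i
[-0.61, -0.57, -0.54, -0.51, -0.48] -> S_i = -0.61*0.94^i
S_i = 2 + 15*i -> [2, 17, 32, 47, 62]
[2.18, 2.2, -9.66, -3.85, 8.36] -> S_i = Random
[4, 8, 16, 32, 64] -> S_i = 4*2^i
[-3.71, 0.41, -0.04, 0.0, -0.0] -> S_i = -3.71*(-0.11)^i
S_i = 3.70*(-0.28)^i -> [3.7, -1.04, 0.29, -0.08, 0.02]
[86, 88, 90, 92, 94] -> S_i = 86 + 2*i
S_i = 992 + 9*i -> [992, 1001, 1010, 1019, 1028]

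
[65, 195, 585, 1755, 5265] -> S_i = 65*3^i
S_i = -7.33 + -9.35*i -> [-7.33, -16.68, -26.03, -35.38, -44.73]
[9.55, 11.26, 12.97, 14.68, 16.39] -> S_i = 9.55 + 1.71*i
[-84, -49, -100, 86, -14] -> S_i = Random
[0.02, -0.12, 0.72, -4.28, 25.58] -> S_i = 0.02*(-5.98)^i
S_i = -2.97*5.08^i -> [-2.97, -15.09, -76.65, -389.36, -1977.93]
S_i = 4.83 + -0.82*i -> [4.83, 4.01, 3.19, 2.37, 1.55]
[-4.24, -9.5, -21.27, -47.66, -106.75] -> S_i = -4.24*2.24^i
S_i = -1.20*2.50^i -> [-1.2, -3.0, -7.5, -18.75, -46.88]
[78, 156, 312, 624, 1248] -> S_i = 78*2^i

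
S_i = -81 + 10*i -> [-81, -71, -61, -51, -41]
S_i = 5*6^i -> [5, 30, 180, 1080, 6480]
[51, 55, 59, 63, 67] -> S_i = 51 + 4*i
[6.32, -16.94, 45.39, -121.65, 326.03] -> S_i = 6.32*(-2.68)^i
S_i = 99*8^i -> [99, 792, 6336, 50688, 405504]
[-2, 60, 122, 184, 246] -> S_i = -2 + 62*i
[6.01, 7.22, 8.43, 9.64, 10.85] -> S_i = 6.01 + 1.21*i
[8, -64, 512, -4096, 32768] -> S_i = 8*-8^i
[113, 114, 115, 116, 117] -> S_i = 113 + 1*i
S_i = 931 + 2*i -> [931, 933, 935, 937, 939]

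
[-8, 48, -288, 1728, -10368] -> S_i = -8*-6^i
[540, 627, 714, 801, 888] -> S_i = 540 + 87*i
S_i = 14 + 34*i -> [14, 48, 82, 116, 150]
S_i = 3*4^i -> [3, 12, 48, 192, 768]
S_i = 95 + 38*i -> [95, 133, 171, 209, 247]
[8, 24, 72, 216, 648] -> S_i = 8*3^i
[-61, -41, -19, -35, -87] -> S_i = Random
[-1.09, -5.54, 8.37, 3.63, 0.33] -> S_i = Random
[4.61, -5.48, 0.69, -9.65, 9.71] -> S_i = Random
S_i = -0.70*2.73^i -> [-0.7, -1.91, -5.22, -14.24, -38.88]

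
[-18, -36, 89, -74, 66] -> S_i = Random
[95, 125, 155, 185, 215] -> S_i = 95 + 30*i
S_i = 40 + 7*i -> [40, 47, 54, 61, 68]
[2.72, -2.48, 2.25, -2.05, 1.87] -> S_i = 2.72*(-0.91)^i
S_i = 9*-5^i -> [9, -45, 225, -1125, 5625]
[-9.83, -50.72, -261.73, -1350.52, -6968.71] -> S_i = -9.83*5.16^i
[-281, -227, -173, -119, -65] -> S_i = -281 + 54*i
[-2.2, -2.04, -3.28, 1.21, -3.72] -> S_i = Random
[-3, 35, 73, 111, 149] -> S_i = -3 + 38*i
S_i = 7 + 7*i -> [7, 14, 21, 28, 35]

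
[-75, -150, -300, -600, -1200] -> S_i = -75*2^i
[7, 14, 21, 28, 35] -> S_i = 7 + 7*i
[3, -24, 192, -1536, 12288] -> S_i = 3*-8^i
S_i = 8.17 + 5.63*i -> [8.17, 13.8, 19.43, 25.06, 30.69]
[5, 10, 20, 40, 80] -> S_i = 5*2^i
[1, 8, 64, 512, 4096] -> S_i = 1*8^i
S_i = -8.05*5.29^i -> [-8.05, -42.58, -225.27, -1191.69, -6304.03]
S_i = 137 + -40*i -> [137, 97, 57, 17, -23]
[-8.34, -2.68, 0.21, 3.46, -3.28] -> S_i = Random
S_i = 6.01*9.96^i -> [6.01, 59.86, 596.2, 5938.17, 59144.15]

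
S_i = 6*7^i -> [6, 42, 294, 2058, 14406]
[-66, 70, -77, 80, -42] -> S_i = Random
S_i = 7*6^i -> [7, 42, 252, 1512, 9072]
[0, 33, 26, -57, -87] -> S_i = Random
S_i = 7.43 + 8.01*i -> [7.43, 15.44, 23.45, 31.46, 39.47]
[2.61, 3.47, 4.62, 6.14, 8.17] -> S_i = 2.61*1.33^i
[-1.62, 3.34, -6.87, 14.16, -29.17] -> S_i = -1.62*(-2.06)^i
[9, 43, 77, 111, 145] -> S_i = 9 + 34*i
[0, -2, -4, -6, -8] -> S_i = 0 + -2*i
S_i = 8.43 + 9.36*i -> [8.43, 17.79, 27.15, 36.51, 45.87]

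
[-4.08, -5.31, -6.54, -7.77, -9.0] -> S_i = -4.08 + -1.23*i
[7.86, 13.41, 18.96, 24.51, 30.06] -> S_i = 7.86 + 5.55*i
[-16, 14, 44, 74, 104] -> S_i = -16 + 30*i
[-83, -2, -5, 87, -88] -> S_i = Random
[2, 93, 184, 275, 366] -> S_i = 2 + 91*i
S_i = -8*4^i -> [-8, -32, -128, -512, -2048]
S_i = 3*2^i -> [3, 6, 12, 24, 48]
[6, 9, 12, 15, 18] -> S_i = 6 + 3*i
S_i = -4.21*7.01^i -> [-4.21, -29.51, -206.88, -1450.23, -10166.1]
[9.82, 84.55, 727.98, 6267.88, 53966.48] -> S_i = 9.82*8.61^i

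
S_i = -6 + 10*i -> [-6, 4, 14, 24, 34]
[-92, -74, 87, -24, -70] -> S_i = Random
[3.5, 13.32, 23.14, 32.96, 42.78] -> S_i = 3.50 + 9.82*i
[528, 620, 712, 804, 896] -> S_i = 528 + 92*i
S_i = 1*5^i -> [1, 5, 25, 125, 625]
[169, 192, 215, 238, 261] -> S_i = 169 + 23*i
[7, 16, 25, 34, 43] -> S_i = 7 + 9*i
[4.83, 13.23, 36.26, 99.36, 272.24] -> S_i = 4.83*2.74^i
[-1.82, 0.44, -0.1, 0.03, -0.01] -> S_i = -1.82*(-0.24)^i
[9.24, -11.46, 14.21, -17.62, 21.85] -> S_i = 9.24*(-1.24)^i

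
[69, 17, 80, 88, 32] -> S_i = Random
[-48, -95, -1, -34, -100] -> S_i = Random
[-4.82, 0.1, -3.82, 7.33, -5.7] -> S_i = Random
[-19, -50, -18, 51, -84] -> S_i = Random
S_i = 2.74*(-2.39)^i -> [2.74, -6.55, 15.65, -37.41, 89.4]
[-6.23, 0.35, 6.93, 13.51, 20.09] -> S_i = -6.23 + 6.58*i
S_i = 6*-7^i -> [6, -42, 294, -2058, 14406]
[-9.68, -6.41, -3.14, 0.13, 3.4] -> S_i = -9.68 + 3.27*i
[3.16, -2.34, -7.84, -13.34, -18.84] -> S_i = 3.16 + -5.50*i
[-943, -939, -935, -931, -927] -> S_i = -943 + 4*i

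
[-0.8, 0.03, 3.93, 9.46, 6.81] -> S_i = Random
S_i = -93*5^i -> [-93, -465, -2325, -11625, -58125]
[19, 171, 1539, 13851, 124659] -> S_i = 19*9^i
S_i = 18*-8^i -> [18, -144, 1152, -9216, 73728]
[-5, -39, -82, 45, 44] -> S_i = Random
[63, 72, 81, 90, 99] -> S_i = 63 + 9*i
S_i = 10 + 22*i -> [10, 32, 54, 76, 98]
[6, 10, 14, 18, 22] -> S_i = 6 + 4*i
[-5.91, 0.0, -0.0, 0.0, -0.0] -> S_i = -5.91*-0.00^i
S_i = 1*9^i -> [1, 9, 81, 729, 6561]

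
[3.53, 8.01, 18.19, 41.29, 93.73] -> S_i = 3.53*2.27^i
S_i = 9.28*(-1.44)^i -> [9.28, -13.36, 19.24, -27.71, 39.9]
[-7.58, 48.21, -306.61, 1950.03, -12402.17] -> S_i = -7.58*(-6.36)^i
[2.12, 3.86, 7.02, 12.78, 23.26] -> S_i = 2.12*1.82^i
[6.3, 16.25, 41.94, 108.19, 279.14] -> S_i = 6.30*2.58^i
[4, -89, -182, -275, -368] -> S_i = 4 + -93*i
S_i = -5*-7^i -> [-5, 35, -245, 1715, -12005]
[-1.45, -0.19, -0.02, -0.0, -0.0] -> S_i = -1.45*0.13^i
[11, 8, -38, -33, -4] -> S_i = Random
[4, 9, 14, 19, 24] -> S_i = 4 + 5*i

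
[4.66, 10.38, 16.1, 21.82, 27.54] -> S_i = 4.66 + 5.72*i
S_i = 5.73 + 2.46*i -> [5.73, 8.19, 10.65, 13.11, 15.57]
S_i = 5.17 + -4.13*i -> [5.17, 1.04, -3.09, -7.22, -11.35]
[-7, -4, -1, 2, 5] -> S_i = -7 + 3*i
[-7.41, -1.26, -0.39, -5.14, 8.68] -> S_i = Random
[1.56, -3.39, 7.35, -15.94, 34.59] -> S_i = 1.56*(-2.17)^i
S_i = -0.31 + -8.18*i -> [-0.31, -8.49, -16.67, -24.85, -33.03]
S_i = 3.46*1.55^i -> [3.46, 5.36, 8.31, 12.88, 19.97]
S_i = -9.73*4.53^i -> [-9.73, -44.08, -199.67, -904.5, -4097.37]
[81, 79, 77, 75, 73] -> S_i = 81 + -2*i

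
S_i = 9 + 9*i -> [9, 18, 27, 36, 45]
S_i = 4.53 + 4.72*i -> [4.53, 9.25, 13.97, 18.69, 23.41]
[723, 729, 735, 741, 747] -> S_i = 723 + 6*i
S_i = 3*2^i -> [3, 6, 12, 24, 48]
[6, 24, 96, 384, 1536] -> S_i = 6*4^i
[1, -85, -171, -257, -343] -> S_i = 1 + -86*i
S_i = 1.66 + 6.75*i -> [1.66, 8.41, 15.16, 21.91, 28.66]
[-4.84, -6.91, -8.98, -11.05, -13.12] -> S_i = -4.84 + -2.07*i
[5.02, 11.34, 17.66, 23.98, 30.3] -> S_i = 5.02 + 6.32*i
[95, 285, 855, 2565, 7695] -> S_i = 95*3^i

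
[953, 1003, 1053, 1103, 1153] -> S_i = 953 + 50*i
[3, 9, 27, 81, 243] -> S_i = 3*3^i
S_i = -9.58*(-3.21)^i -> [-9.58, 30.75, -98.71, 316.87, -1017.15]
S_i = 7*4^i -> [7, 28, 112, 448, 1792]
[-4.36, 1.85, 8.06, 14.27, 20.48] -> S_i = -4.36 + 6.21*i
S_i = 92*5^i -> [92, 460, 2300, 11500, 57500]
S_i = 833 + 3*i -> [833, 836, 839, 842, 845]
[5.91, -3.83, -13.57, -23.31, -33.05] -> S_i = 5.91 + -9.74*i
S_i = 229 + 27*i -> [229, 256, 283, 310, 337]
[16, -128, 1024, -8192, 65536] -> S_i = 16*-8^i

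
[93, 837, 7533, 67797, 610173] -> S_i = 93*9^i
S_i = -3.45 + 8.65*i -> [-3.45, 5.2, 13.85, 22.5, 31.15]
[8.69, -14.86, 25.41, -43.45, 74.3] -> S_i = 8.69*(-1.71)^i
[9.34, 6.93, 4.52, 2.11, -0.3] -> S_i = 9.34 + -2.41*i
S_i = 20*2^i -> [20, 40, 80, 160, 320]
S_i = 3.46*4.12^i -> [3.46, 14.26, 58.73, 241.97, 996.93]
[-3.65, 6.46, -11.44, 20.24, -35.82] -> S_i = -3.65*(-1.77)^i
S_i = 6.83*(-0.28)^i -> [6.83, -1.91, 0.54, -0.15, 0.04]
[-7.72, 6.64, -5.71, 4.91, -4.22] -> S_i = -7.72*(-0.86)^i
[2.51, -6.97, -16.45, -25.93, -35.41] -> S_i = 2.51 + -9.48*i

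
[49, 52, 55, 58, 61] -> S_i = 49 + 3*i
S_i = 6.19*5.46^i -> [6.19, 33.8, 184.53, 1007.55, 5501.25]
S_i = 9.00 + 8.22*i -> [9.0, 17.22, 25.44, 33.66, 41.88]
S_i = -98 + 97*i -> [-98, -1, 96, 193, 290]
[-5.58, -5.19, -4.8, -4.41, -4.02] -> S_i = -5.58 + 0.39*i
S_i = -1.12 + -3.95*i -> [-1.12, -5.07, -9.02, -12.97, -16.92]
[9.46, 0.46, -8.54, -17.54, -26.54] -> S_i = 9.46 + -9.00*i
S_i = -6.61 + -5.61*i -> [-6.61, -12.22, -17.83, -23.44, -29.05]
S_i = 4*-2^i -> [4, -8, 16, -32, 64]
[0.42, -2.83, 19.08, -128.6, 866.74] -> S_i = 0.42*(-6.74)^i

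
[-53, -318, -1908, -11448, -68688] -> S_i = -53*6^i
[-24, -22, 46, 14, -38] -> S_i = Random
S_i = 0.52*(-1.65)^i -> [0.52, -0.86, 1.42, -2.34, 3.85]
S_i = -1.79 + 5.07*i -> [-1.79, 3.28, 8.35, 13.42, 18.49]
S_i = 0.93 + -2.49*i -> [0.93, -1.56, -4.05, -6.54, -9.03]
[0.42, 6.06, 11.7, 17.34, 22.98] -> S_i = 0.42 + 5.64*i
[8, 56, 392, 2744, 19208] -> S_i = 8*7^i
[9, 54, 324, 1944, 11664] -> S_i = 9*6^i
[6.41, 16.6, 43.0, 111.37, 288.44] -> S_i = 6.41*2.59^i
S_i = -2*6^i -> [-2, -12, -72, -432, -2592]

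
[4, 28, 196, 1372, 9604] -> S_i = 4*7^i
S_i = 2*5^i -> [2, 10, 50, 250, 1250]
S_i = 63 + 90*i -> [63, 153, 243, 333, 423]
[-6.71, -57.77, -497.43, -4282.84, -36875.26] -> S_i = -6.71*8.61^i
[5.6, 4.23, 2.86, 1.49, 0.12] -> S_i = 5.60 + -1.37*i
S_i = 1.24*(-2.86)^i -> [1.24, -3.55, 10.14, -29.01, 82.96]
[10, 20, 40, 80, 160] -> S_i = 10*2^i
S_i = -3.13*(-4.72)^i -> [-3.13, 14.77, -69.73, 329.13, -1553.5]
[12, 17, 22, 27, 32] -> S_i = 12 + 5*i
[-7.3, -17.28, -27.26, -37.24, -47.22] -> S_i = -7.30 + -9.98*i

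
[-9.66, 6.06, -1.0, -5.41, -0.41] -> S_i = Random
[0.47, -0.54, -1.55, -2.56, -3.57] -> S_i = 0.47 + -1.01*i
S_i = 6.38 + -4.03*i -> [6.38, 2.35, -1.68, -5.71, -9.74]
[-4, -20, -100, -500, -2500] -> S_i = -4*5^i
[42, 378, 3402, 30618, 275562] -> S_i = 42*9^i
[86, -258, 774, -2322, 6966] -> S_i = 86*-3^i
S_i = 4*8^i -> [4, 32, 256, 2048, 16384]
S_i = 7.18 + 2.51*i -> [7.18, 9.69, 12.2, 14.71, 17.22]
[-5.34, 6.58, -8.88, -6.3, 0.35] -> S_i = Random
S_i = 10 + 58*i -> [10, 68, 126, 184, 242]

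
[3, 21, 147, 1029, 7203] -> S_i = 3*7^i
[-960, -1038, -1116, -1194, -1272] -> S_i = -960 + -78*i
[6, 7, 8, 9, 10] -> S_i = 6 + 1*i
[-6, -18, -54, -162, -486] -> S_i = -6*3^i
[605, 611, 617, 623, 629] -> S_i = 605 + 6*i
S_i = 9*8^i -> [9, 72, 576, 4608, 36864]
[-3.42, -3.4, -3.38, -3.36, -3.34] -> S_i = -3.42 + 0.02*i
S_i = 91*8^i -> [91, 728, 5824, 46592, 372736]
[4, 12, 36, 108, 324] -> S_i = 4*3^i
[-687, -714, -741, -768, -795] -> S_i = -687 + -27*i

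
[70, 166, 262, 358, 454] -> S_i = 70 + 96*i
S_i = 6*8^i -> [6, 48, 384, 3072, 24576]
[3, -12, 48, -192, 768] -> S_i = 3*-4^i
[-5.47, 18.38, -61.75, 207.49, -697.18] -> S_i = -5.47*(-3.36)^i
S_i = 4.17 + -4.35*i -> [4.17, -0.18, -4.53, -8.88, -13.23]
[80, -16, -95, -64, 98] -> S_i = Random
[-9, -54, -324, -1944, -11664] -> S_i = -9*6^i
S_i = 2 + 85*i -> [2, 87, 172, 257, 342]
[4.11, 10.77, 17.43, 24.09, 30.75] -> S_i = 4.11 + 6.66*i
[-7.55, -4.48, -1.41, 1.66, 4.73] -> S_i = -7.55 + 3.07*i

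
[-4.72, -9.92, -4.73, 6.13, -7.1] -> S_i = Random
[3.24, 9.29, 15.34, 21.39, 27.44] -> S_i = 3.24 + 6.05*i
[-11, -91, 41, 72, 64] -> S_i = Random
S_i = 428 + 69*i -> [428, 497, 566, 635, 704]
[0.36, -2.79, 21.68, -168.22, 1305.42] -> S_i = 0.36*(-7.76)^i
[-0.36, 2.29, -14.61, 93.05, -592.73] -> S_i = -0.36*(-6.37)^i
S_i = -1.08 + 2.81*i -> [-1.08, 1.73, 4.54, 7.35, 10.16]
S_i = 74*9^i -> [74, 666, 5994, 53946, 485514]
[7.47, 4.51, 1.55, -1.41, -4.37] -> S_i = 7.47 + -2.96*i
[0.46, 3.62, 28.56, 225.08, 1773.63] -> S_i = 0.46*7.88^i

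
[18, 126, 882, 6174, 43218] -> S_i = 18*7^i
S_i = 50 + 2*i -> [50, 52, 54, 56, 58]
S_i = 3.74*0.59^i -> [3.74, 2.21, 1.3, 0.77, 0.45]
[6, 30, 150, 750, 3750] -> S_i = 6*5^i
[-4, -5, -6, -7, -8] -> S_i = -4 + -1*i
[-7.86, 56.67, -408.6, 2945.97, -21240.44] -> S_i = -7.86*(-7.21)^i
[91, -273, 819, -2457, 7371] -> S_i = 91*-3^i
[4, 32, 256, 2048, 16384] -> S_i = 4*8^i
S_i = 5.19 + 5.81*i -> [5.19, 11.0, 16.81, 22.62, 28.43]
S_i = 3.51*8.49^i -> [3.51, 29.8, 253.0, 2147.98, 18236.35]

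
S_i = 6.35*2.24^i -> [6.35, 14.22, 31.86, 71.37, 159.87]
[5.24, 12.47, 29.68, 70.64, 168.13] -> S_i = 5.24*2.38^i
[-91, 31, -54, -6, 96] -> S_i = Random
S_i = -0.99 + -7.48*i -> [-0.99, -8.47, -15.95, -23.43, -30.91]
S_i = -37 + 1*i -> [-37, -36, -35, -34, -33]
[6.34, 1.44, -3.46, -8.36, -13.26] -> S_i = 6.34 + -4.90*i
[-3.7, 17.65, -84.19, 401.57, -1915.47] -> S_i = -3.70*(-4.77)^i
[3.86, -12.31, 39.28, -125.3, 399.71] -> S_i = 3.86*(-3.19)^i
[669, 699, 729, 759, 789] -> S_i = 669 + 30*i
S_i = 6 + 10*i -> [6, 16, 26, 36, 46]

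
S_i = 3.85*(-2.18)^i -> [3.85, -8.39, 18.3, -39.89, 86.95]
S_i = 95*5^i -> [95, 475, 2375, 11875, 59375]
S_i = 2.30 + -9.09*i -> [2.3, -6.79, -15.88, -24.97, -34.06]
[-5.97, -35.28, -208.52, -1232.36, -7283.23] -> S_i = -5.97*5.91^i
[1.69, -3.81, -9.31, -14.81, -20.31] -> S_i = 1.69 + -5.50*i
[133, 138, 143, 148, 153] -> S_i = 133 + 5*i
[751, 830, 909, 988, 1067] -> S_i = 751 + 79*i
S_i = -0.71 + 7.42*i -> [-0.71, 6.71, 14.13, 21.55, 28.97]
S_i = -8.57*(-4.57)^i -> [-8.57, 39.16, -178.98, 817.96, -3738.05]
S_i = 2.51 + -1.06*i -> [2.51, 1.45, 0.39, -0.67, -1.73]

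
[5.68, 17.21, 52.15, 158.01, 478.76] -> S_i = 5.68*3.03^i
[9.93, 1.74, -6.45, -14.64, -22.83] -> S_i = 9.93 + -8.19*i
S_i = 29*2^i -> [29, 58, 116, 232, 464]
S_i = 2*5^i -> [2, 10, 50, 250, 1250]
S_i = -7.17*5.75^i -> [-7.17, -41.23, -237.06, -1363.08, -7837.73]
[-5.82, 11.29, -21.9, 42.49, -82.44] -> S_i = -5.82*(-1.94)^i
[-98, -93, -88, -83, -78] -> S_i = -98 + 5*i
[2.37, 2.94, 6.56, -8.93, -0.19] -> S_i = Random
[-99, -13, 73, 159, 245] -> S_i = -99 + 86*i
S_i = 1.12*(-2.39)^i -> [1.12, -2.68, 6.4, -15.29, 36.54]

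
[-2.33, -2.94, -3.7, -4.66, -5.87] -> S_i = -2.33*1.26^i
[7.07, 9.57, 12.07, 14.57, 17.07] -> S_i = 7.07 + 2.50*i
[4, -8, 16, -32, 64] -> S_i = 4*-2^i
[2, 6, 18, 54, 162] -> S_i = 2*3^i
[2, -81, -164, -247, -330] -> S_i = 2 + -83*i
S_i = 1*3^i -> [1, 3, 9, 27, 81]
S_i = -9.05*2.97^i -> [-9.05, -26.88, -79.83, -237.09, -704.16]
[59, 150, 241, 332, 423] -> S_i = 59 + 91*i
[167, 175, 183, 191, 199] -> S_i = 167 + 8*i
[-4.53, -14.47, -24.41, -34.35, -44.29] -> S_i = -4.53 + -9.94*i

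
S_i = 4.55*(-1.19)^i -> [4.55, -5.41, 6.44, -7.67, 9.12]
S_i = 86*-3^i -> [86, -258, 774, -2322, 6966]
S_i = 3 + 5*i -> [3, 8, 13, 18, 23]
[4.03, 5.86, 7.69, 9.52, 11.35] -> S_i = 4.03 + 1.83*i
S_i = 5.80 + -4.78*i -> [5.8, 1.02, -3.76, -8.54, -13.32]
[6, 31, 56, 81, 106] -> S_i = 6 + 25*i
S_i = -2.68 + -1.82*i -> [-2.68, -4.5, -6.32, -8.14, -9.96]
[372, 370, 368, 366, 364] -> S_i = 372 + -2*i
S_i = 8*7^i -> [8, 56, 392, 2744, 19208]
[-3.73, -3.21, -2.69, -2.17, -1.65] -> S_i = -3.73 + 0.52*i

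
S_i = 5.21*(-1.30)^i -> [5.21, -6.77, 8.8, -11.45, 14.88]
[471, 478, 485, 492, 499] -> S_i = 471 + 7*i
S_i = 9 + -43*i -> [9, -34, -77, -120, -163]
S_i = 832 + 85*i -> [832, 917, 1002, 1087, 1172]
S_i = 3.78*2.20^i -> [3.78, 8.32, 18.3, 40.25, 88.55]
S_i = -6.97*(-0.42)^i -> [-6.97, 2.93, -1.23, 0.52, -0.22]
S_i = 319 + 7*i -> [319, 326, 333, 340, 347]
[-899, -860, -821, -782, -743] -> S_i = -899 + 39*i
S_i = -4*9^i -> [-4, -36, -324, -2916, -26244]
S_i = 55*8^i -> [55, 440, 3520, 28160, 225280]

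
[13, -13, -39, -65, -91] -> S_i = 13 + -26*i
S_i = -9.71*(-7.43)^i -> [-9.71, 72.15, -536.04, 3982.77, -29592.01]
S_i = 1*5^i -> [1, 5, 25, 125, 625]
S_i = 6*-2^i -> [6, -12, 24, -48, 96]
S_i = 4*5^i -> [4, 20, 100, 500, 2500]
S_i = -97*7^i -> [-97, -679, -4753, -33271, -232897]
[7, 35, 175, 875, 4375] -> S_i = 7*5^i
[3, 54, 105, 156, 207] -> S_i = 3 + 51*i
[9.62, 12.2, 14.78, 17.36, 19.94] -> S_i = 9.62 + 2.58*i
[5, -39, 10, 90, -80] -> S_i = Random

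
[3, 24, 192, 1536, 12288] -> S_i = 3*8^i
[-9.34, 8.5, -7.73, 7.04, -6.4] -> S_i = -9.34*(-0.91)^i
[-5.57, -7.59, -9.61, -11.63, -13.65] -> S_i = -5.57 + -2.02*i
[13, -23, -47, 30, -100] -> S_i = Random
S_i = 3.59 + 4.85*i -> [3.59, 8.44, 13.29, 18.14, 22.99]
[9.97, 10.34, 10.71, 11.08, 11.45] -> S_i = 9.97 + 0.37*i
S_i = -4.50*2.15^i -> [-4.5, -9.67, -20.8, -44.72, -96.15]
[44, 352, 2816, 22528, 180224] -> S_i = 44*8^i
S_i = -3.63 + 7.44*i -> [-3.63, 3.81, 11.25, 18.69, 26.13]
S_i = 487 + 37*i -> [487, 524, 561, 598, 635]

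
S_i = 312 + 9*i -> [312, 321, 330, 339, 348]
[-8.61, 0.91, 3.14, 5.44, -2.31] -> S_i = Random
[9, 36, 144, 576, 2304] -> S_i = 9*4^i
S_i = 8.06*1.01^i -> [8.06, 8.14, 8.22, 8.3, 8.39]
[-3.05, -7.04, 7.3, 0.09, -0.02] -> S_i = Random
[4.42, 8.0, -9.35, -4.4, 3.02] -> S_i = Random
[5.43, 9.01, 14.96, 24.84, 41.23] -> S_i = 5.43*1.66^i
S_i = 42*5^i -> [42, 210, 1050, 5250, 26250]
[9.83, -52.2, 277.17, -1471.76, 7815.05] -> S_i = 9.83*(-5.31)^i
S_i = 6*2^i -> [6, 12, 24, 48, 96]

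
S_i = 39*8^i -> [39, 312, 2496, 19968, 159744]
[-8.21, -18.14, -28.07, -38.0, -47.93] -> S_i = -8.21 + -9.93*i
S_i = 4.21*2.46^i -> [4.21, 10.36, 25.48, 62.67, 154.18]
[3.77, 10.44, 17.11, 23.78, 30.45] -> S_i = 3.77 + 6.67*i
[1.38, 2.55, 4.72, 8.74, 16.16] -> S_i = 1.38*1.85^i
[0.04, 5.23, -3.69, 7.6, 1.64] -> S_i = Random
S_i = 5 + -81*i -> [5, -76, -157, -238, -319]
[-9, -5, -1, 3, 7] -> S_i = -9 + 4*i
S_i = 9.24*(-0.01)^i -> [9.24, -0.09, 0.0, -0.0, 0.0]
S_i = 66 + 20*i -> [66, 86, 106, 126, 146]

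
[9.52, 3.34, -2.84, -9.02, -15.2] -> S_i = 9.52 + -6.18*i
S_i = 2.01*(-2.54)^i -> [2.01, -5.11, 12.97, -32.94, 83.66]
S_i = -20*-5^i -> [-20, 100, -500, 2500, -12500]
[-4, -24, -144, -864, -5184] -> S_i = -4*6^i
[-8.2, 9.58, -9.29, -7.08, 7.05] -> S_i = Random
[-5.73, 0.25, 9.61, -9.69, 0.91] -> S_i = Random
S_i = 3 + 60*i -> [3, 63, 123, 183, 243]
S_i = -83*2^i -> [-83, -166, -332, -664, -1328]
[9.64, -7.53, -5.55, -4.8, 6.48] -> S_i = Random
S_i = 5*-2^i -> [5, -10, 20, -40, 80]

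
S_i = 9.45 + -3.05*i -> [9.45, 6.4, 3.35, 0.3, -2.75]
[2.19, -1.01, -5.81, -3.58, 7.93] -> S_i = Random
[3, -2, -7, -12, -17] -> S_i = 3 + -5*i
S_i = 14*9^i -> [14, 126, 1134, 10206, 91854]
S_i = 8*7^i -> [8, 56, 392, 2744, 19208]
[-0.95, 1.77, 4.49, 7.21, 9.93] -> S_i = -0.95 + 2.72*i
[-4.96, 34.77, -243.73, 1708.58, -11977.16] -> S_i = -4.96*(-7.01)^i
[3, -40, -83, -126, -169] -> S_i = 3 + -43*i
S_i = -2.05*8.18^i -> [-2.05, -16.77, -137.17, -1122.05, -9178.4]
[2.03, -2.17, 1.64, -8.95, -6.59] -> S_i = Random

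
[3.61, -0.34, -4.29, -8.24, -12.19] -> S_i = 3.61 + -3.95*i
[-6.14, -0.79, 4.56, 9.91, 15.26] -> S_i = -6.14 + 5.35*i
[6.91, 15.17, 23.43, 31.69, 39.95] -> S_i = 6.91 + 8.26*i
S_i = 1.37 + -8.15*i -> [1.37, -6.78, -14.93, -23.08, -31.23]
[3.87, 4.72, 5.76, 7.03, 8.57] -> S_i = 3.87*1.22^i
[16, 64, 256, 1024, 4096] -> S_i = 16*4^i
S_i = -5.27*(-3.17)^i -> [-5.27, 16.71, -52.96, 167.88, -532.17]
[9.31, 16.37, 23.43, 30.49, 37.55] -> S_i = 9.31 + 7.06*i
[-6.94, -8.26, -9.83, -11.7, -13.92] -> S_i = -6.94*1.19^i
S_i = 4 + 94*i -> [4, 98, 192, 286, 380]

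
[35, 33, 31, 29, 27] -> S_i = 35 + -2*i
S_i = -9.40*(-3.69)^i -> [-9.4, 34.69, -127.99, 472.29, -1742.74]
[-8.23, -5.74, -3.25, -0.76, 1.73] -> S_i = -8.23 + 2.49*i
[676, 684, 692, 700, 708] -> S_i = 676 + 8*i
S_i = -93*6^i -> [-93, -558, -3348, -20088, -120528]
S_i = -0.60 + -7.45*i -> [-0.6, -8.05, -15.5, -22.95, -30.4]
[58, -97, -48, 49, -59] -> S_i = Random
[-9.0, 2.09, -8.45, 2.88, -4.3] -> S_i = Random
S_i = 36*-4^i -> [36, -144, 576, -2304, 9216]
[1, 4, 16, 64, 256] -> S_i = 1*4^i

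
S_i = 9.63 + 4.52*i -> [9.63, 14.15, 18.67, 23.19, 27.71]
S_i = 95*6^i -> [95, 570, 3420, 20520, 123120]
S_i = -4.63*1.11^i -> [-4.63, -5.14, -5.7, -6.33, -7.03]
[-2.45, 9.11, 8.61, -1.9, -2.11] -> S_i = Random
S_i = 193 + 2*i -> [193, 195, 197, 199, 201]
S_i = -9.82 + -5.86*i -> [-9.82, -15.68, -21.54, -27.4, -33.26]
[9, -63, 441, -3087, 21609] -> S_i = 9*-7^i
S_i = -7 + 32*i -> [-7, 25, 57, 89, 121]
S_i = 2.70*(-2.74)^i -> [2.7, -7.4, 20.27, -55.54, 152.18]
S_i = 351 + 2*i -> [351, 353, 355, 357, 359]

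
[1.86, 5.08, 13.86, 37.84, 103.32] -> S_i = 1.86*2.73^i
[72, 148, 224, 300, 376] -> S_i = 72 + 76*i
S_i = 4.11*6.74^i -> [4.11, 27.7, 186.71, 1258.41, 8481.67]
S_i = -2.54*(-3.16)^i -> [-2.54, 8.03, -25.36, 80.15, -253.27]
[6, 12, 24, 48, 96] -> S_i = 6*2^i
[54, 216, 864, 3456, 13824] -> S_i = 54*4^i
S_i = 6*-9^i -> [6, -54, 486, -4374, 39366]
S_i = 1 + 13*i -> [1, 14, 27, 40, 53]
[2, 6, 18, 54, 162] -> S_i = 2*3^i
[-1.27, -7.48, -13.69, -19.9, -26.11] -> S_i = -1.27 + -6.21*i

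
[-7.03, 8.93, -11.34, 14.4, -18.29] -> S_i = -7.03*(-1.27)^i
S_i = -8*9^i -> [-8, -72, -648, -5832, -52488]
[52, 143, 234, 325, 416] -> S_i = 52 + 91*i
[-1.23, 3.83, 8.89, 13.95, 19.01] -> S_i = -1.23 + 5.06*i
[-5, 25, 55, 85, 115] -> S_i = -5 + 30*i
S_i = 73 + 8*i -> [73, 81, 89, 97, 105]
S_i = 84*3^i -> [84, 252, 756, 2268, 6804]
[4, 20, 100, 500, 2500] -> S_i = 4*5^i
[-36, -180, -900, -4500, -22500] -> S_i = -36*5^i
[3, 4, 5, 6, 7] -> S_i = 3 + 1*i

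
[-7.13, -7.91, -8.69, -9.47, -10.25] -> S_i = -7.13 + -0.78*i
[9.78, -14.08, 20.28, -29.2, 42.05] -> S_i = 9.78*(-1.44)^i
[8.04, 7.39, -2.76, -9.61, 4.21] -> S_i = Random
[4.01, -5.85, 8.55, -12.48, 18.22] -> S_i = 4.01*(-1.46)^i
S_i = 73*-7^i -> [73, -511, 3577, -25039, 175273]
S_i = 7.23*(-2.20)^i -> [7.23, -15.91, 34.99, -76.99, 169.37]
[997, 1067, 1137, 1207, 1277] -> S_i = 997 + 70*i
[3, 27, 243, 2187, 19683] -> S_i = 3*9^i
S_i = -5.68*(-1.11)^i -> [-5.68, 6.3, -7.0, 7.77, -8.62]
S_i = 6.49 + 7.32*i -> [6.49, 13.81, 21.13, 28.45, 35.77]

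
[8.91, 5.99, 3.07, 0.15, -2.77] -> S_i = 8.91 + -2.92*i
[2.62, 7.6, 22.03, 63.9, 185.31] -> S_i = 2.62*2.90^i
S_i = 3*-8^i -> [3, -24, 192, -1536, 12288]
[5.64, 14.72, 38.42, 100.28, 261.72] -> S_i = 5.64*2.61^i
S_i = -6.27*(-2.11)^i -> [-6.27, 13.23, -27.91, 58.9, -124.28]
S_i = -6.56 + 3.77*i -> [-6.56, -2.79, 0.98, 4.75, 8.52]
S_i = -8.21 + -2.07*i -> [-8.21, -10.28, -12.35, -14.42, -16.49]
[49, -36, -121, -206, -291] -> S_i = 49 + -85*i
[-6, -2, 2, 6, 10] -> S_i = -6 + 4*i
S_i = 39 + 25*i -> [39, 64, 89, 114, 139]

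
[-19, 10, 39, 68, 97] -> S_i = -19 + 29*i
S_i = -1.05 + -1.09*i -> [-1.05, -2.14, -3.23, -4.32, -5.41]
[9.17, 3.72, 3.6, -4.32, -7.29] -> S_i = Random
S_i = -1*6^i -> [-1, -6, -36, -216, -1296]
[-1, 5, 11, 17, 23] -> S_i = -1 + 6*i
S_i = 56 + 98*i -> [56, 154, 252, 350, 448]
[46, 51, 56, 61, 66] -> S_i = 46 + 5*i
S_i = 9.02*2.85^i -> [9.02, 25.71, 73.26, 208.81, 595.09]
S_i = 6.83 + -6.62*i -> [6.83, 0.21, -6.41, -13.03, -19.65]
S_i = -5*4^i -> [-5, -20, -80, -320, -1280]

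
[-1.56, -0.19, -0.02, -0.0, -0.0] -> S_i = -1.56*0.12^i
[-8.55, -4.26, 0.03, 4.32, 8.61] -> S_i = -8.55 + 4.29*i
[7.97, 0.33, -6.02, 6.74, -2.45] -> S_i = Random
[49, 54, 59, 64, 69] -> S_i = 49 + 5*i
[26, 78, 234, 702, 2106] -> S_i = 26*3^i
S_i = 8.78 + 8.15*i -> [8.78, 16.93, 25.08, 33.23, 41.38]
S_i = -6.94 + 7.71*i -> [-6.94, 0.77, 8.48, 16.19, 23.9]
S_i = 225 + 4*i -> [225, 229, 233, 237, 241]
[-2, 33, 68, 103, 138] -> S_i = -2 + 35*i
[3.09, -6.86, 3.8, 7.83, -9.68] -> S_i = Random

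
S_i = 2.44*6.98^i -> [2.44, 17.03, 118.88, 829.77, 5791.77]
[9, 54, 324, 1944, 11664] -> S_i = 9*6^i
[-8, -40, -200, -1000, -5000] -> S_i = -8*5^i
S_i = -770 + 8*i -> [-770, -762, -754, -746, -738]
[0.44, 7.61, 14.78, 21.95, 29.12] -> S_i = 0.44 + 7.17*i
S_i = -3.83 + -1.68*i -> [-3.83, -5.51, -7.19, -8.87, -10.55]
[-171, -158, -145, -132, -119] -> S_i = -171 + 13*i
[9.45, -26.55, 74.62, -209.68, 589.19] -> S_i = 9.45*(-2.81)^i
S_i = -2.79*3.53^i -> [-2.79, -9.85, -34.77, -122.72, -433.21]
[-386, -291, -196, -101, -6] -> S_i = -386 + 95*i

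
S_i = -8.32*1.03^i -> [-8.32, -8.57, -8.83, -9.09, -9.36]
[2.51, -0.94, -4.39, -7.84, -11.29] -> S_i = 2.51 + -3.45*i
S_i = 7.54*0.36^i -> [7.54, 2.71, 0.98, 0.35, 0.13]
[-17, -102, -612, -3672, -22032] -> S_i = -17*6^i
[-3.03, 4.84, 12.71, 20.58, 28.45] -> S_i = -3.03 + 7.87*i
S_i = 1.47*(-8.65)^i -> [1.47, -12.72, 109.99, -951.41, 8229.66]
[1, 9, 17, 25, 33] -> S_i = 1 + 8*i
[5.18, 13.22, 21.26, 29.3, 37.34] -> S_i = 5.18 + 8.04*i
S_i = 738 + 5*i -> [738, 743, 748, 753, 758]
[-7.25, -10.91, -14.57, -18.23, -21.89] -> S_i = -7.25 + -3.66*i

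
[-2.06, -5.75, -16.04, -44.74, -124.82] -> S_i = -2.06*2.79^i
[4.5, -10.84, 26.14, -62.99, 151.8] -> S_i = 4.50*(-2.41)^i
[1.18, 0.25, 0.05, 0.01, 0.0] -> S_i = 1.18*0.21^i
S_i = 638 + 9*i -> [638, 647, 656, 665, 674]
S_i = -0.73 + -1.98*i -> [-0.73, -2.71, -4.69, -6.67, -8.65]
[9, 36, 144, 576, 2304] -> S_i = 9*4^i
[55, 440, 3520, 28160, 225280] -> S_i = 55*8^i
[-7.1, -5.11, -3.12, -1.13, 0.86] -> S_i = -7.10 + 1.99*i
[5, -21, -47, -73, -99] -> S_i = 5 + -26*i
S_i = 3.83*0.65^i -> [3.83, 2.49, 1.62, 1.05, 0.68]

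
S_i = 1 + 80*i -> [1, 81, 161, 241, 321]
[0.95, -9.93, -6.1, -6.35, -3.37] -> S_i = Random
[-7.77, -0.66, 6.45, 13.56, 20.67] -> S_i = -7.77 + 7.11*i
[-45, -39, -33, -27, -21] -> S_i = -45 + 6*i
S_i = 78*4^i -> [78, 312, 1248, 4992, 19968]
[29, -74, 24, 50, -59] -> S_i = Random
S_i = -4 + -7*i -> [-4, -11, -18, -25, -32]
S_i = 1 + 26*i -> [1, 27, 53, 79, 105]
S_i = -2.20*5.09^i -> [-2.2, -11.2, -57.0, -290.12, -1476.71]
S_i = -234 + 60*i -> [-234, -174, -114, -54, 6]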